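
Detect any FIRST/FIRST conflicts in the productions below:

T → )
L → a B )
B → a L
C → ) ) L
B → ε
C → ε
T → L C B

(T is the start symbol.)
A FIRST/FIRST conflict occurs when two productions N → α and N → β for the same non-terminal have FIRST(α) ∩ FIRST(β) ≠ ∅ (with ε ∈ FIRST of a nullable right-hand side, so two nullable alternatives also conflict).

FIRST sets of the non-terminals at (or reachable through a nullable prefix from) the front of some alternative:
  FIRST(L) = { 'a' }

Productions for T:
  T → ): FIRST = { ')' }
  T → L C B: FIRST = { 'a' }
Productions for B:
  B → a L: FIRST = { 'a' }
  B → ε: FIRST = { ε }
Productions for C:
  C → ) ) L: FIRST = { ')' }
  C → ε: FIRST = { ε }
L has only one production, so no FIRST/FIRST conflict is possible there.

All alternatives of each non-terminal have pairwise disjoint FIRST sets.

Answer: No FIRST/FIRST conflicts.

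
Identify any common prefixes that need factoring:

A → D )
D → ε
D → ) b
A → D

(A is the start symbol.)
Yes, A has productions with common prefix 'D'

Left-factoring is needed when two productions for the same non-terminal
share a common prefix on the right-hand side.

Productions for A:
  A → D )
  A → D
Productions for D:
  D → ε
  D → ) b

Found common prefix 'D' in productions for A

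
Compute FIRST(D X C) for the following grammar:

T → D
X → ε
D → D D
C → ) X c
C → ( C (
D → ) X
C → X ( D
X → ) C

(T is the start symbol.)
{ ')' }

FIRST sets of the non-terminals involved (from the grammar, by fixed-point iteration):
  FIRST(D) = { ')' }

To compute FIRST(D X C), process the symbols left to right:
Symbol D is a non-terminal. Add FIRST(D) \ {ε} = { ')' }
D is not nullable (ε ∉ FIRST(D)), so stop here.
FIRST(D X C) = { ')' }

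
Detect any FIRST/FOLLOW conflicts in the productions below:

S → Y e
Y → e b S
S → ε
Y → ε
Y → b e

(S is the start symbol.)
A FIRST/FOLLOW conflict occurs when a non-terminal N has a nullable alternative N → β (β ⇒* ε) and another alternative N → α with FIRST(α) ∩ FOLLOW(N) ≠ ∅: on such a lookahead the parser cannot decide between expanding α and letting N vanish via β.

Nullable non-terminals: S, Y.
FIRST sets used below: FIRST(Y) = { 'b', 'e', ε }

S: nullable alternative(s) S → ε; FOLLOW(S) = { $, 'e' }
  S → Y e: FIRST \ {ε} = { 'b', 'e' } — overlaps FOLLOW(S) on { 'e' }: CONFLICT
  S → ε: FIRST \ {ε} = { } — this is the only nullable alternative, skip

Y: nullable alternative(s) Y → ε; FOLLOW(Y) = { 'e' }
  Y → e b S: FIRST \ {ε} = { 'e' } — overlaps FOLLOW(Y) on { 'e' }: CONFLICT
  Y → ε: FIRST \ {ε} = { } — this is the only nullable alternative, skip
  Y → b e: FIRST \ {ε} = { 'b' } — disjoint from FOLLOW(Y)

So the grammar has 2 FIRST/FOLLOW conflicts (marked CONFLICT above).

Answer: Yes. S → Y e with FOLLOW(S) on { 'e' }; Y → e b S with FOLLOW(Y) on { 'e' }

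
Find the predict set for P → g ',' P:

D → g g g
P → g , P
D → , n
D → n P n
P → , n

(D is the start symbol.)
PREDICT(P → g ',' P) = (FIRST(RHS) \ {ε}) ∪ (FOLLOW(P) if ε ∈ FIRST(RHS), i.e. RHS ⇒* ε)
FIRST(g ',' P) = { 'g' }
ε ∉ FIRST(g ',' P), so FOLLOW(P) is not added.
PREDICT(P → g ',' P) = { 'g' }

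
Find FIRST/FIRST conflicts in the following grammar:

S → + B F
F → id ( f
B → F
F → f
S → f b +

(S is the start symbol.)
A FIRST/FIRST conflict occurs when two productions N → α and N → β for the same non-terminal have FIRST(α) ∩ FIRST(β) ≠ ∅ (with ε ∈ FIRST of a nullable right-hand side, so two nullable alternatives also conflict).

Productions for S:
  S → + B F: FIRST = { '+' }
  S → f b +: FIRST = { 'f' }
Productions for F:
  F → id ( f: FIRST = { 'id' }
  F → f: FIRST = { 'f' }
B has only one production, so no FIRST/FIRST conflict is possible there.

All alternatives of each non-terminal have pairwise disjoint FIRST sets.

Answer: No FIRST/FIRST conflicts.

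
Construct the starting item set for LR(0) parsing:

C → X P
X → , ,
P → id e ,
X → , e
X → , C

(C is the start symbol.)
First, augment the grammar with C' → C
I₀ = CLOSURE({ [C' → . C] }):
  [C' → . C] has the dot before C: add [C → . X P]
  [C → . X P] has the dot before X: add [X → . , ,], [X → . , e], [X → . , C]
No further items can be added.

I₀ = { [C → . X P], [C' → . C], [X → . , ,], [X → . , C], [X → . , e] }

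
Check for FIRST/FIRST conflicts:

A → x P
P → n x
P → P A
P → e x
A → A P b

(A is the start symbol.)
A FIRST/FIRST conflict occurs when two productions N → α and N → β for the same non-terminal have FIRST(α) ∩ FIRST(β) ≠ ∅ (with ε ∈ FIRST of a nullable right-hand side, so two nullable alternatives also conflict).

FIRST sets of the non-terminals at (or reachable through a nullable prefix from) the front of some alternative:
  FIRST(A) = { 'x' }
  FIRST(P) = { 'e', 'n' }

Productions for A:
  A → x P: FIRST = { 'x' }
  A → A P b: FIRST = { 'x' }
Productions for P:
  P → n x: FIRST = { 'n' }
  P → P A: FIRST = { 'e', 'n' }
  P → e x: FIRST = { 'e' }

Conflict for A: A → x P and A → A P b
  Overlap: { 'x' }
Conflict for P: P → n x and P → P A
  Overlap: { 'n' }
Conflict for P: P → P A and P → e x
  Overlap: { 'e' }

Answer: Yes. A → x P / A → A P b on { 'x' }; P → n x / P → P A on { 'n' }; P → P A / P → e x on { 'e' }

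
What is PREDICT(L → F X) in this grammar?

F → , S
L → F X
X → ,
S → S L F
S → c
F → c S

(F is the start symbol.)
{ ',', 'c' }

PREDICT(L → F X) = (FIRST(RHS) \ {ε}) ∪ (FOLLOW(L) if ε ∈ FIRST(RHS), i.e. RHS ⇒* ε)
FIRST(F) = { ',', 'c' }
FIRST(F X) = { ',', 'c' }
ε ∉ FIRST(F X), so FOLLOW(L) is not added.
PREDICT(L → F X) = { ',', 'c' }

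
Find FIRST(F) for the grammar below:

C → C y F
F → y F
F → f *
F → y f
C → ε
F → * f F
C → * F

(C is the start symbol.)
{ '*', 'f', 'y' }

To compute FIRST(F), examine every production with F on the left-hand side, reading each right-hand side left to right until a non-nullable symbol is reached.

From F → y F:
  - y is a terminal: add 'y' and stop
From F → f *:
  - f is a terminal: add 'f' and stop
From F → y f:
  - y is a terminal: add 'y' and stop
From F → * f F:
  - '*' is a terminal: add '*' and stop

Collecting: FIRST(F) = { '*', 'f', 'y' }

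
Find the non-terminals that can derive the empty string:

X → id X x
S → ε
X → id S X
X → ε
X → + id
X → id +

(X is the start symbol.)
{ 'S', 'X' }

A non-terminal is nullable if it can derive ε (the empty string): either it has an ε-production, or it has a production whose right-hand side consists entirely of nullable non-terminals.

ε-productions: S → ε, X → ε
So S, X are immediately nullable.
Every non-terminal is now nullable.
Nullable = { 'S', 'X' }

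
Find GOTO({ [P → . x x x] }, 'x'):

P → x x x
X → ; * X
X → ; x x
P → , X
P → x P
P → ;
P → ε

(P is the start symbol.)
GOTO(I, 'x') = CLOSURE({ [A → αX.β] : [A → α.Xβ] ∈ I, X = 'x' })

Items with dot before 'x', with the dot advanced:
  [P → . x x x] → [P → x . x x]
Closure adds nothing (no advanced item has the dot before a non-terminal).

GOTO = { [P → x . x x] }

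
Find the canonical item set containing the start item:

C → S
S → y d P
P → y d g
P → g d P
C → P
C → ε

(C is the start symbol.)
First, augment the grammar with C' → C
I₀ = CLOSURE({ [C' → . C] }):
  [C' → . C] has the dot before C: add [C → . S], [C → . P], [C → .]
  [C → . S] has the dot before S: add [S → . y d P]
  [C → . P] has the dot before P: add [P → . y d g], [P → . g d P]
No further items can be added.

I₀ = { [C → . P], [C → . S], [C → .], [C' → . C], [P → . g d P], [P → . y d g], [S → . y d P] }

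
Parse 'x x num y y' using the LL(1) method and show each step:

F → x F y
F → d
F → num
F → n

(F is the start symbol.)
Stack is shown with the top on the left.

Stack      Input          Action
--------------------------------
F $        x x num y y $  output F → x F y
x F y $    x x num y y $  match 'x'
F y $      x num y y $    output F → x F y
x F y y $  x num y y $    match 'x'
F y y $    num y y $      output F → num
num y y $  num y y $      match 'num'
y y $      y y $          match 'y'
y $        y $            match 'y'
$          $              accept

The string is accepted.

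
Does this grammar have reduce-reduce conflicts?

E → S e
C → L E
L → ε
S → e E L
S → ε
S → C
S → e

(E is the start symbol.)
Yes — I0: [L → .] vs [S → .]; I3: [L → .] vs [S → .]; I5: [L → .] vs [S → .]

A reduce-reduce conflict occurs when an LR(0) state has two complete items [A → α .] and [B → β .] — both call for a reduction, and with no lookahead the parser cannot choose between them.

Augment with E' → E and build the canonical LR(0) collection (I0 = CLOSURE({[E' → . E]}), then GOTO on every symbol after a dot until no new states appear). It has 10 states:
  I0: { [C → . L E], [E → . S e], [E' → . E], [L → .], [S → . C], [S → . e E L], [S → . e], [S → .] }  — shift, 2 reduces
  I1: { [S → C .] }  — reduce
  I2: { [E' → E .] }  — accept
  I3: { [C → . L E], [C → L . E], [E → . S e], [L → .], [S → . C], [S → . e E L], [S → . e], [S → .] }  — shift, 2 reduces
  I4: { [E → S . e] }  — shift
  I5: { [C → . L E], [E → . S e], [L → .], [S → . C], [S → . e E L], [S → . e], [S → .], [S → e . E L], [S → e .] }  — shift, 3 reduces
  I6: { [L → .], [S → e E . L] }  — reduce
  I7: { [S → e E L .] }  — reduce
  I8: { [E → S e .] }  — reduce
  I9: { [C → L E .] }  — reduce

I0 contains complete items [L → .], [S → .] — reduce-reduce conflict.
I3 contains complete items [L → .], [S → .] — reduce-reduce conflict.
I5 contains complete items [L → .], [S → .], [S → e .] — reduce-reduce conflict.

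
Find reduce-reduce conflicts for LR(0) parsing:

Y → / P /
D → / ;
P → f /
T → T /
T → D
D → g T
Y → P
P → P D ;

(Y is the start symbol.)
No reduce-reduce conflicts

A reduce-reduce conflict occurs when an LR(0) state has two complete items [A → α .] and [B → β .] — both call for a reduction, and with no lookahead the parser cannot choose between them.

Augment with Y' → Y and build the canonical LR(0) collection (I0 = CLOSURE({[Y' → . Y]}), then GOTO on every symbol after a dot until no new states appear). It has 16 states:
  I0: { [P → . P D ;], [P → . f /], [Y → . / P /], [Y → . P], [Y' → . Y] }  — shift
  I1: { [P → . P D ;], [P → . f /], [Y → / . P /] }  — shift
  I2: { [D → . / ;], [D → . g T], [P → P . D ;], [Y → P .] }  — shift, reduce
  I3: { [Y' → Y .] }  — accept
  I4: { [P → f . /] }  — shift
  I5: { [P → f / .] }  — reduce
  I6: { [D → / . ;] }  — shift
  I7: { [P → P D . ;] }  — shift
  I8: { [D → . / ;], [D → . g T], [D → g . T], [T → . D], [T → . T /] }  — shift
  I9: { [T → D .] }  — reduce
  I10: { [D → g T .], [T → T . /] }  — shift, reduce
  I11: { [T → T / .] }  — reduce
  I12: { [P → P D ; .] }  — reduce
  I13: { [D → / ; .] }  — reduce
  I14: { [D → . / ;], [D → . g T], [P → P . D ;], [Y → / P . /] }  — shift
  I15: { [D → / . ;], [Y → / P / .] }  — shift, reduce

No state contains more than one complete item.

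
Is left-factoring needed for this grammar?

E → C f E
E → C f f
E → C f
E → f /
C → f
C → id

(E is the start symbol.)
Left-factoring is needed when two productions for the same non-terminal
share a common prefix on the right-hand side.

Productions for E:
  E → C f E
  E → C f f
  E → C f
  E → f /
Productions for C:
  C → f
  C → id

Found common prefix 'C f' in productions for E

Answer: Yes, E has productions with common prefix 'C f'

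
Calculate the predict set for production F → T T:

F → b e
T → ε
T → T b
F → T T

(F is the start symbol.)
PREDICT(F → T T) = (FIRST(RHS) \ {ε}) ∪ (FOLLOW(F) if ε ∈ FIRST(RHS), i.e. RHS ⇒* ε)
FIRST(T) = { 'b', ε }
FIRST(T T) = { 'b', ε }
ε ∈ FIRST(T T) (the right-hand side is nullable), so add FOLLOW(F) = { $ }
PREDICT(F → T T) = { $, 'b' }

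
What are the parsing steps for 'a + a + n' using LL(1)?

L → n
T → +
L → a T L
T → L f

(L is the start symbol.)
LL(1) parsing maintains a stack (initially the start symbol over $) and the input. At each step: if the stack top is a terminal, match it against the current input token; if it is a non-terminal N, replace it with the RHS of M[N, lookahead] (the unique production whose predict set contains the lookahead).

Stack is shown with the top on the left.

Stack    Input        Action
----------------------------
L $      a + a + n $  output L → a T L
a T L $  a + a + n $  match 'a'
T L $    + a + n $    output T → +
+ L $    + a + n $    match '+'
L $      a + n $      output L → a T L
a T L $  a + n $      match 'a'
T L $    + n $        output T → +
+ L $    + n $        match '+'
L $      n $          output L → n
n $      n $          match 'n'
$        $            accept

The string is accepted.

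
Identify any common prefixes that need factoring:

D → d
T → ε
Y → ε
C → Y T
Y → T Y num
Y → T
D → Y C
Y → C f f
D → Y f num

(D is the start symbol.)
Left-factoring is needed when two productions for the same non-terminal
share a common prefix on the right-hand side.

Productions for D:
  D → d
  D → Y C
  D → Y f num
Productions for Y:
  Y → ε
  Y → T Y num
  Y → T
  Y → C f f

Found common prefix 'Y' in productions for D
Found common prefix 'T' in productions for Y

Answer: Yes, D has productions with common prefix 'Y'; Y has productions with common prefix 'T'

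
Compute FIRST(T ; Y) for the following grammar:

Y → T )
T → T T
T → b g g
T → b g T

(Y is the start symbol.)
FIRST sets of the non-terminals involved (from the grammar, by fixed-point iteration):
  FIRST(T) = { 'b' }

To compute FIRST(T ; Y), process the symbols left to right:
Symbol T is a non-terminal. Add FIRST(T) \ {ε} = { 'b' }
T is not nullable (ε ∉ FIRST(T)), so stop here.
FIRST(T ; Y) = { 'b' }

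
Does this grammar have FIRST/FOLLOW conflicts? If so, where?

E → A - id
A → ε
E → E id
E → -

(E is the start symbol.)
A FIRST/FOLLOW conflict occurs when a non-terminal N has a nullable alternative N → β (β ⇒* ε) and another alternative N → α with FIRST(α) ∩ FOLLOW(N) ≠ ∅: on such a lookahead the parser cannot decide between expanding α and letting N vanish via β.

Nullable non-terminals: A.
A has a nullable alternative but only one production, so nothing to check.

E has no nullable alternative, so no FIRST/FOLLOW check is needed there.

No FIRST/FOLLOW conflicts found.

Answer: No FIRST/FOLLOW conflicts.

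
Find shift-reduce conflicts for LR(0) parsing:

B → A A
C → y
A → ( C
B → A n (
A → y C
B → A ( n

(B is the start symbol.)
Augment with B' → B and build the canonical LR(0) collection (I0 = CLOSURE({[B' → . B]}), then GOTO on every symbol after a dot until no new states appear). It has 13 states:
  I0: { [A → . ( C], [A → . y C], [B → . A ( n], [B → . A A], [B → . A n (], [B' → . B] }  — shift
  I1: { [A → ( . C], [C → . y] }  — shift
  I2: { [A → . ( C], [A → . y C], [B → A . ( n], [B → A . A], [B → A . n (] }  — shift
  I3: { [B' → B .] }  — accept
  I4: { [A → y . C], [C → . y] }  — shift
  I5: { [A → y C .] }  — reduce
  I6: { [C → y .] }  — reduce
  I7: { [A → ( . C], [B → A ( . n], [C → . y] }  — shift
  I8: { [B → A A .] }  — reduce
  I9: { [B → A n . (] }  — shift
  I10: { [B → A n ( .] }  — reduce
  I11: { [A → ( C .] }  — reduce
  I12: { [B → A ( n .] }  — reduce

No state contains both a complete item and a shift item.

Answer: No shift-reduce conflicts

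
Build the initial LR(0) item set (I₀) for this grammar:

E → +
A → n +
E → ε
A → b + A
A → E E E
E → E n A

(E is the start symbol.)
First, augment the grammar with E' → E
I₀ = CLOSURE({ [E' → . E] }):
  [E' → . E] has the dot before E: add [E → . +], [E → .], [E → . E n A]
No further items can be added.

I₀ = { [E → . +], [E → . E n A], [E → .], [E' → . E] }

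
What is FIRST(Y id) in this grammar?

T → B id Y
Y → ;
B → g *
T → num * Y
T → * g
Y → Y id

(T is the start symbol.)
FIRST sets of the non-terminals involved (from the grammar, by fixed-point iteration):
  FIRST(Y) = { ';' }

To compute FIRST(Y id), process the symbols left to right:
Symbol Y is a non-terminal. Add FIRST(Y) \ {ε} = { ';' }
Y is not nullable (ε ∉ FIRST(Y)), so stop here.
FIRST(Y id) = { ';' }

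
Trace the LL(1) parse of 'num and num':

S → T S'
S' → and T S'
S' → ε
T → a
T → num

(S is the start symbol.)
LL(1) parsing maintains a stack (initially the start symbol over $) and the input. At each step: if the stack top is a terminal, match it against the current input token; if it is a non-terminal N, replace it with the RHS of M[N, lookahead] (the unique production whose predict set contains the lookahead).

Stack is shown with the top on the left.

Stack       Input          Action
---------------------------------
S $         num and num $  output S → T S'
T S' $      num and num $  output T → num
num S' $    num and num $  match 'num'
S' $        and num $      output S' → and T S'
and T S' $  and num $      match 'and'
T S' $      num $          output T → num
num S' $    num $          match 'num'
S' $        $              output S' → ε
$           $              accept

The string is accepted.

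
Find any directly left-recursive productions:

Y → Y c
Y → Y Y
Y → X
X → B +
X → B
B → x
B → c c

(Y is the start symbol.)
Direct left recursion occurs when N → N α for some non-terminal N (the right-hand side begins with the left-hand side itself).

Y → Y c: LEFT RECURSIVE (starts with Y)
Y → Y Y: LEFT RECURSIVE (starts with Y)
Y → X: starts with X
X → B +: starts with B
X → B: starts with B
B → x: starts with x
B → c c: starts with c

The grammar has direct left recursion on: Y.

Answer: Yes, Y is left-recursive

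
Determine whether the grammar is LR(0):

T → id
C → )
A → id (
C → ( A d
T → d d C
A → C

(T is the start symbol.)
Yes, the grammar is LR(0)

A grammar is LR(0) if no state in the canonical LR(0) collection has:
  - both a shift item (dot before a terminal) and a complete item (shift-reduce conflict), or
  - two or more complete items (reduce-reduce conflict; the accept item [T' → T .] counts as a complete item here).

Augment with T' → T and build the canonical LR(0) collection (I0 = CLOSURE({[T' → . T]}), then GOTO on every symbol after a dot until no new states appear). It has 13 states:
  I0: { [T → . d d C], [T → . id], [T' → . T] }  — shift
  I1: { [T' → T .] }  — accept
  I2: { [T → d . d C] }  — shift
  I3: { [T → id .] }  — reduce
  I4: { [C → . ( A d], [C → . )], [T → d d . C] }  — shift
  I5: { [A → . C], [A → . id (], [C → ( . A d], [C → . ( A d], [C → . )] }  — shift
  I6: { [C → ) .] }  — reduce
  I7: { [T → d d C .] }  — reduce
  I8: { [C → ( A . d] }  — shift
  I9: { [A → C .] }  — reduce
  I10: { [A → id . (] }  — shift
  I11: { [A → id ( .] }  — reduce
  I12: { [C → ( A d .] }  — reduce

Every state is either a pure shift/goto state or contains exactly one complete item and nothing to shift — no conflicts. The grammar is LR(0).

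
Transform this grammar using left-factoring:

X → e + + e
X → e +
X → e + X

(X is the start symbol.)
Left-factoring transforms A → αβ₁ | αβ₂ into A → αA' and A' → β₁ | β₂
(α is the longest common prefix among the alternatives). Repeat until
no nonterminal has two alternatives with a common prefix.

Round 1: X has alternatives sharing prefix 'e +'. Introduce X': X → e + X'
  Add: X' → + e
  Add: X' → ε
  Add: X' → X

No remaining common prefixes — done.

Resulting grammar:
X → e + X'
X' → + e
X' → ε
X' → X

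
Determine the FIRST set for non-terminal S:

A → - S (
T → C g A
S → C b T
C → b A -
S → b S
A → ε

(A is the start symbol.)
{ 'b' }

FIRST sets of the other non-terminals involved (by the same procedure, iterated to a fixed point):
  FIRST(C) = { 'b' }

From S → C b T:
  - C is a non-terminal: add FIRST(C) \ {ε} = { 'b' }
    C is not nullable, so stop
From S → b S:
  - b is a terminal: add 'b' and stop

Collecting: FIRST(S) = { 'b' }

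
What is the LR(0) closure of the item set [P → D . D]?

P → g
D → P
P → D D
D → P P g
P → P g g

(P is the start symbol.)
To compute CLOSURE, for each item [A → α.Bβ] where B is a non-terminal, add [B → .γ] for all productions B → γ; repeat for the newly added items until nothing changes.

Start with: [P → D . D]
  [P → D . D] has the dot before D: add [D → . P], [D → . P P g]
  [D → . P] has the dot before P: add [P → . g], [P → . D D], [P → . P g g]
No further items can be added.

CLOSURE = { [D → . P P g], [D → . P], [P → . D D], [P → . P g g], [P → . g], [P → D . D] }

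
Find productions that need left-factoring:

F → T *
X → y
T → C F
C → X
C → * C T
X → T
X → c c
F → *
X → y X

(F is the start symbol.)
Yes, X has productions with common prefix 'y'

Left-factoring is needed when two productions for the same non-terminal
share a common prefix on the right-hand side.

Productions for F:
  F → T *
  F → *
Productions for X:
  X → y
  X → T
  X → c c
  X → y X
Productions for C:
  C → X
  C → * C T

Found common prefix 'y' in productions for X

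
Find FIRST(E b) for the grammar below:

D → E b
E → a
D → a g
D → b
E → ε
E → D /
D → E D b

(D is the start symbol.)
FIRST sets of the non-terminals involved (from the grammar, by fixed-point iteration):
  FIRST(E) = { 'a', 'b', ε }

To compute FIRST(E b), process the symbols left to right:
Symbol E is a non-terminal. Add FIRST(E) \ {ε} = { 'a', 'b' }
E is nullable (ε ∈ FIRST(E)), continue to the next symbol.
Symbol b is a terminal. Add 'b' and stop.
FIRST(E b) = { 'a', 'b' }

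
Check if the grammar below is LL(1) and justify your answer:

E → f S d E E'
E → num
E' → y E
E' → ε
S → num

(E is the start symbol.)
A grammar is LL(1) if for each non-terminal N with multiple productions, the predict sets of those productions are pairwise disjoint, where PREDICT(N → α) = (FIRST(α) \ {ε}) ∪ (FOLLOW(N) if α ⇒* ε).

Relevant sets:
  FOLLOW(E') = { $, 'y' }

For E:
  PREDICT(E → f S d E E') = { 'f' }
  PREDICT(E → num) = { 'num' }
For E':
  PREDICT(E' → y E) = { 'y' }
  PREDICT(E' → ε) = { $, 'y' }
S has a single production, so nothing to check there.

Conflict found: Predict set conflict for E': { 'y' }
The grammar is NOT LL(1).

Answer: No. Predict set conflict for E': { 'y' }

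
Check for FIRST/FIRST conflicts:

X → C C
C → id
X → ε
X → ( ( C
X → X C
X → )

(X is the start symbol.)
Yes. X → C C / X → X C on { 'id' }; X → '(' '(' C / X → X C on { '(' }; X → X C / X → ')' on { ')' }

A FIRST/FIRST conflict occurs when two productions N → α and N → β for the same non-terminal have FIRST(α) ∩ FIRST(β) ≠ ∅ (with ε ∈ FIRST of a nullable right-hand side, so two nullable alternatives also conflict).

FIRST sets of the non-terminals at (or reachable through a nullable prefix from) the front of some alternative:
  FIRST(C) = { 'id' }
  FIRST(X) = { '(', ')', 'id', ε }

Productions for X:
  X → C C: FIRST = { 'id' }
  X → ε: FIRST = { ε }
  X → ( ( C: FIRST = { '(' }
  X → X C: FIRST = { '(', ')', 'id' }
  X → ): FIRST = { ')' }
C has only one production, so no FIRST/FIRST conflict is possible there.

Conflict for X: X → C C and X → X C
  Overlap: { 'id' }
Conflict for X: X → ( ( C and X → X C
  Overlap: { '(' }
Conflict for X: X → X C and X → )
  Overlap: { ')' }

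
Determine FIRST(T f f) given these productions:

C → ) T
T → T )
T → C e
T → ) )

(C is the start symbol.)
{ ')' }

FIRST sets of the non-terminals involved (from the grammar, by fixed-point iteration):
  FIRST(T) = { ')' }

To compute FIRST(T f f), process the symbols left to right:
Symbol T is a non-terminal. Add FIRST(T) \ {ε} = { ')' }
T is not nullable (ε ∉ FIRST(T)), so stop here.
FIRST(T f f) = { ')' }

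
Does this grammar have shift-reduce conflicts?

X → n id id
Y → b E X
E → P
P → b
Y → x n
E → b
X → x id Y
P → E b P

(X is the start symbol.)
Augment with X' → X and build the canonical LR(0) collection (I0 = CLOSURE({[X' → . X]}), then GOTO on every symbol after a dot until no new states appear). It has 18 states:
  I0: { [X → . n id id], [X → . x id Y], [X' → . X] }  — shift
  I1: { [X' → X .] }  — accept
  I2: { [X → n . id id] }  — shift
  I3: { [X → x . id Y] }  — shift
  I4: { [X → x id . Y], [Y → . b E X], [Y → . x n] }  — shift
  I5: { [X → x id Y .] }  — reduce
  I6: { [E → . P], [E → . b], [P → . E b P], [P → . b], [Y → b . E X] }  — shift
  I7: { [Y → x . n] }  — shift
  I8: { [Y → x n .] }  — reduce
  I9: { [P → E . b P], [X → . n id id], [X → . x id Y], [Y → b E . X] }  — shift
  I10: { [E → P .] }  — reduce
  I11: { [E → b .], [P → b .] }  — 2 reduces
  I12: { [Y → b E X .] }  — reduce
  I13: { [E → . P], [E → . b], [P → . E b P], [P → . b], [P → E b . P] }  — shift
  I14: { [P → E . b P] }  — shift
  I15: { [E → P .], [P → E b P .] }  — 2 reduces
  I16: { [X → n id . id] }  — shift
  I17: { [X → n id id .] }  — reduce

No state contains both a complete item and a shift item.

Answer: No shift-reduce conflicts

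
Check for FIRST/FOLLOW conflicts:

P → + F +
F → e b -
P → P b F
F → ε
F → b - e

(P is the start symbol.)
Yes. F → b '-' e with FOLLOW(F) on { 'b' }

A FIRST/FOLLOW conflict occurs when a non-terminal N has a nullable alternative N → β (β ⇒* ε) and another alternative N → α with FIRST(α) ∩ FOLLOW(N) ≠ ∅: on such a lookahead the parser cannot decide between expanding α and letting N vanish via β.

Nullable non-terminals: F.

F: nullable alternative(s) F → ε; FOLLOW(F) = { $, '+', 'b' }
  F → e b -: FIRST \ {ε} = { 'e' } — disjoint from FOLLOW(F)
  F → ε: FIRST \ {ε} = { } — this is the only nullable alternative, skip
  F → b - e: FIRST \ {ε} = { 'b' } — overlaps FOLLOW(F) on { 'b' }: CONFLICT

P has no nullable alternative, so no FIRST/FOLLOW check is needed there.

So the grammar has 1 FIRST/FOLLOW conflict (marked CONFLICT above).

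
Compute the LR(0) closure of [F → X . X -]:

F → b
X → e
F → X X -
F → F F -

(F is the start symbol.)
To compute CLOSURE, for each item [A → α.Bβ] where B is a non-terminal, add [B → .γ] for all productions B → γ; repeat for the newly added items until nothing changes.

Start with: [F → X . X -]
  [F → X . X -] has the dot before X: add [X → . e]
No further items can be added.

CLOSURE = { [F → X . X -], [X → . e] }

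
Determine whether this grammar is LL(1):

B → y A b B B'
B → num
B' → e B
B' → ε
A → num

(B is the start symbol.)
No. Predict set conflict for B': { 'e' }

A grammar is LL(1) if for each non-terminal N with multiple productions, the predict sets of those productions are pairwise disjoint, where PREDICT(N → α) = (FIRST(α) \ {ε}) ∪ (FOLLOW(N) if α ⇒* ε).

Relevant sets:
  FOLLOW(B') = { $, 'e' }

For B:
  PREDICT(B → y A b B B') = { 'y' }
  PREDICT(B → num) = { 'num' }
For B':
  PREDICT(B' → e B) = { 'e' }
  PREDICT(B' → ε) = { $, 'e' }
A has a single production, so nothing to check there.

Conflict found: Predict set conflict for B': { 'e' }
The grammar is NOT LL(1).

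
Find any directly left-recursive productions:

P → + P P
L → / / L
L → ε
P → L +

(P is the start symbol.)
Direct left recursion occurs when N → N α for some non-terminal N (the right-hand side begins with the left-hand side itself).

P → + P P: starts with '+'
L → / / L: starts with '/'
L → ε: starts with ε
P → L +: starts with L

No direct left recursion found.

Answer: No direct left recursion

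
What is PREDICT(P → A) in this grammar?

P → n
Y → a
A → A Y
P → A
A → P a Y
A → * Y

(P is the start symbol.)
PREDICT(P → A) = (FIRST(RHS) \ {ε}) ∪ (FOLLOW(P) if ε ∈ FIRST(RHS), i.e. RHS ⇒* ε)
FIRST(A) = { '*', 'n' }
FIRST(A) = { '*', 'n' }
ε ∉ FIRST(A), so FOLLOW(P) is not added.
PREDICT(P → A) = { '*', 'n' }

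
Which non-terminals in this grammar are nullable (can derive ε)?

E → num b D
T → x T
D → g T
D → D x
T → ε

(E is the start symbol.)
ε-productions: T → ε
So T is immediately nullable.
No further non-terminal can be added: every production for the remaining non-terminals contains a terminal or a non-nullable non-terminal.
Nullable = { 'T' }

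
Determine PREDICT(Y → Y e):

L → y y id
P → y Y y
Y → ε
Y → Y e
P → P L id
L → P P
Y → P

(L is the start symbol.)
PREDICT(Y → Y e) = (FIRST(RHS) \ {ε}) ∪ (FOLLOW(Y) if ε ∈ FIRST(RHS), i.e. RHS ⇒* ε)
FIRST(Y) = { 'e', 'y', ε }
FIRST(Y e) = { 'e', 'y' }
ε ∉ FIRST(Y e), so FOLLOW(Y) is not added.
PREDICT(Y → Y e) = { 'e', 'y' }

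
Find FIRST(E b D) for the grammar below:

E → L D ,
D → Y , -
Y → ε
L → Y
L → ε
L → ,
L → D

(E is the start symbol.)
FIRST sets of the non-terminals involved (from the grammar, by fixed-point iteration):
  FIRST(E) = { ',' }

To compute FIRST(E b D), process the symbols left to right:
Symbol E is a non-terminal. Add FIRST(E) \ {ε} = { ',' }
E is not nullable (ε ∉ FIRST(E)), so stop here.
FIRST(E b D) = { ',' }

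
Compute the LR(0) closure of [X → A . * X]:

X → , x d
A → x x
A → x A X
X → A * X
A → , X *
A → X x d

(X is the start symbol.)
{ [X → A . * X] }

Start with: [X → A . * X]
The dot precedes the terminal '*', so nothing is added.

CLOSURE = { [X → A . * X] }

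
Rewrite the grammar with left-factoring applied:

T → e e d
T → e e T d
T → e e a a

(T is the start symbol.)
Left-factoring transforms A → αβ₁ | αβ₂ into A → αA' and A' → β₁ | β₂
(α is the longest common prefix among the alternatives). Repeat until
no nonterminal has two alternatives with a common prefix.

Round 1: T has alternatives sharing prefix 'e e'. Introduce T': T → e e T'
  Add: T' → d
  Add: T' → T d
  Add: T' → a a

No remaining common prefixes — done.

Resulting grammar:
T → e e T'
T' → d
T' → T d
T' → a a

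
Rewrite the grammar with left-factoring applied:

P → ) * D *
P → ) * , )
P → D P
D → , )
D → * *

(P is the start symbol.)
P → ) * P'
P' → D *
P' → , )
P → D P
D → , )
D → * *

Left-factoring transforms A → αβ₁ | αβ₂ into A → αA' and A' → β₁ | β₂
(α is the longest common prefix among the alternatives). Repeat until
no nonterminal has two alternatives with a common prefix.

Round 1: P has alternatives sharing prefix ') *'. Introduce P': P → ) * P'
  Add: P' → D *
  Add: P' → , )

No remaining common prefixes — done.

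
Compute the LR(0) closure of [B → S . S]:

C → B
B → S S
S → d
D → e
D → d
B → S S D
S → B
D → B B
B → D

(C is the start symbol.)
{ [B → . D], [B → . S S D], [B → . S S], [B → S . S], [D → . B B], [D → . d], [D → . e], [S → . B], [S → . d] }

To compute CLOSURE, for each item [A → α.Bβ] where B is a non-terminal, add [B → .γ] for all productions B → γ; repeat for the newly added items until nothing changes.

Start with: [B → S . S]
  [B → S . S] has the dot before S: add [S → . d], [S → . B]
  [S → . B] has the dot before B: add [B → . S S], [B → . S S D], [B → . D]
  [B → . D] has the dot before D: add [D → . e], [D → . d], [D → . B B]
No further items can be added.

CLOSURE = { [B → . D], [B → . S S D], [B → . S S], [B → S . S], [D → . B B], [D → . d], [D → . e], [S → . B], [S → . d] }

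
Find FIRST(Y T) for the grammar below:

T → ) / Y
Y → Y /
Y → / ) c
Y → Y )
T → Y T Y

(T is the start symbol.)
{ '/' }

FIRST sets of the non-terminals involved (from the grammar, by fixed-point iteration):
  FIRST(Y) = { '/' }

To compute FIRST(Y T), process the symbols left to right:
Symbol Y is a non-terminal. Add FIRST(Y) \ {ε} = { '/' }
Y is not nullable (ε ∉ FIRST(Y)), so stop here.
FIRST(Y T) = { '/' }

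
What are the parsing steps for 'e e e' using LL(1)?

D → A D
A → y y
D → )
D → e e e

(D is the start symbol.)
Stack is shown with the top on the left.

Stack    Input    Action
------------------------
D $      e e e $  output D → e e e
e e e $  e e e $  match 'e'
e e $    e e $    match 'e'
e $      e $      match 'e'
$        $        accept

The string is accepted.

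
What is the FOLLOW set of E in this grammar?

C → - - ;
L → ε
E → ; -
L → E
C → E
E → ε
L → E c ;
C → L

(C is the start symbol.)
To compute FOLLOW(E), find every occurrence of E on a right-hand side N → α E β: add FIRST(β) \ {ε}, and if β is empty or nullable also add FOLLOW(N). Iterate to a fixed point.

In L → E: E is at the end, add FOLLOW(L)
In C → E: E is at the end, add FOLLOW(C)
In L → E c ;: E is followed by c ';', add FIRST(c ';') \ {ε} = { 'c' }

The FOLLOW sets referred to above (computed the same way, to a fixed point):
  FOLLOW(L) = { $ }
  FOLLOW(C) = { $ }

Taking the union: FOLLOW(E) = { $, 'c' }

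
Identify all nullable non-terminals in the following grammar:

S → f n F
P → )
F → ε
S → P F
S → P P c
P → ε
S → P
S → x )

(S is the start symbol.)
{ 'F', 'P', 'S' }

A non-terminal is nullable if it can derive ε (the empty string): either it has an ε-production, or it has a production whose right-hand side consists entirely of nullable non-terminals.

ε-productions: F → ε, P → ε
So F, P are immediately nullable.
S → P F: every symbol on the right is nullable, so S is nullable too.
Every non-terminal is now nullable.
Nullable = { 'F', 'P', 'S' }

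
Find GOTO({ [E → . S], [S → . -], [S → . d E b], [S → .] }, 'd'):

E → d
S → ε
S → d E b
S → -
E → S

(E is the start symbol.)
GOTO(I, 'd') = CLOSURE({ [A → αX.β] : [A → α.Xβ] ∈ I, X = 'd' })

Items with dot before 'd', with the dot advanced:
  [S → . d E b] → [S → d . E b]
Closure of the advanced items:
  [S → d . E b] has the dot before E: add [E → . d], [E → . S]
  [E → . S] has the dot before S: add [S → .], [S → . d E b], [S → . -]

GOTO = { [E → . S], [E → . d], [S → . -], [S → . d E b], [S → .], [S → d . E b] }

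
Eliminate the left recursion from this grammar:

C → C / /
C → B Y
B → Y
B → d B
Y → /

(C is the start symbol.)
C → B Y C'
C' → / / C'
C' → ε
B → Y
B → d B
Y → /

C is directly left-recursive. The standard transformation for
  A → A α₁ | ... | A α_m | β₁ | ... | β_n
is
  A  → β₁ A' | ... | β_n A'
  A' → α₁ A' | ... | α_m A' | ε

C → B Y becomes C → B Y C'
C → C / / becomes C' → / / C'
Add C' → ε

Productions for other non-terminals are unchanged:
  B → Y
  B → d B
  Y → /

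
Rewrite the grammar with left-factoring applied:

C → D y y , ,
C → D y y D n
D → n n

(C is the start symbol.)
C → D y y C'
C' → , ,
C' → D n
D → n n

Left-factoring transforms A → αβ₁ | αβ₂ into A → αA' and A' → β₁ | β₂
(α is the longest common prefix among the alternatives). Repeat until
no nonterminal has two alternatives with a common prefix.

Round 1: C has alternatives sharing prefix 'D y y'. Introduce C': C → D y y C'
  Add: C' → , ,
  Add: C' → D n

No remaining common prefixes — done.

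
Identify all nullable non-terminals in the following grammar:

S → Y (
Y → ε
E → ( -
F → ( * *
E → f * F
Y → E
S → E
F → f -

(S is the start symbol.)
{ 'Y' }

A non-terminal is nullable if it can derive ε (the empty string): either it has an ε-production, or it has a production whose right-hand side consists entirely of nullable non-terminals.

ε-productions: Y → ε
So Y is immediately nullable.
No further non-terminal can be added: every production for the remaining non-terminals contains a terminal or a non-nullable non-terminal.
Nullable = { 'Y' }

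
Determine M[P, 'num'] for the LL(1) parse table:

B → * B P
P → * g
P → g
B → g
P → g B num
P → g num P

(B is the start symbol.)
To find M[P, 'num'], we find productions for P where 'num' is in the predict set (PREDICT(N → α) = (FIRST(α) \ {ε}) ∪ (FOLLOW(N) if α ⇒* ε)).

P → * g: PREDICT = { '*' }
P → g: PREDICT = { 'g' }
P → g B num: PREDICT = { 'g' }
P → g num P: PREDICT = { 'g' }

M[P, 'num'] is empty (no production applies)

Answer: Empty (error entry)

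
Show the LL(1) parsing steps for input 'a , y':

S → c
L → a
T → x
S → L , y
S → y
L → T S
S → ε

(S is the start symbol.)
LL(1) parsing maintains a stack (initially the start symbol over $) and the input. At each step: if the stack top is a terminal, match it against the current input token; if it is a non-terminal N, replace it with the RHS of M[N, lookahead] (the unique production whose predict set contains the lookahead).

Stack is shown with the top on the left.

Stack    Input    Action
------------------------
S $      a , y $  output S → L , y
L , y $  a , y $  output L → a
a , y $  a , y $  match 'a'
, y $    , y $    match ','
y $      y $      match 'y'
$        $        accept

The string is accepted.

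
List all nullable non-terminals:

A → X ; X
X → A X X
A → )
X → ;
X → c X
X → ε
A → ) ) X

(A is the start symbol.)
ε-productions: X → ε
So X is immediately nullable.
No further non-terminal can be added: every production for the remaining non-terminals contains a terminal or a non-nullable non-terminal.
Nullable = { 'X' }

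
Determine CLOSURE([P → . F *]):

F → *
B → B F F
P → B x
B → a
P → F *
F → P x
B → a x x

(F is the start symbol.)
Start with: [P → . F *]
  [P → . F *] has the dot before F: add [F → . *], [F → . P x]
  [F → . P x] has the dot before P: add [P → . B x]
  [P → . B x] has the dot before B: add [B → . B F F], [B → . a], [B → . a x x]
No further items can be added.

CLOSURE = { [B → . B F F], [B → . a x x], [B → . a], [F → . *], [F → . P x], [P → . B x], [P → . F *] }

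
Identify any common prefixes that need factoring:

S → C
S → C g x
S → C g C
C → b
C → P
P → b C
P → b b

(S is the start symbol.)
Yes, S has productions with common prefix 'C'; P has productions with common prefix 'b'

Left-factoring is needed when two productions for the same non-terminal
share a common prefix on the right-hand side.

Productions for S:
  S → C
  S → C g x
  S → C g C
Productions for C:
  C → b
  C → P
Productions for P:
  P → b C
  P → b b

Found common prefix 'C' in productions for S
Found common prefix 'b' in productions for P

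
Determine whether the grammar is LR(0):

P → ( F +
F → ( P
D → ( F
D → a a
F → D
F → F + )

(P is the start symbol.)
Augment with P' → P and build the canonical LR(0) collection (I0 = CLOSURE({[P' → . P]}), then GOTO on every symbol after a dot until no new states appear). It has 15 states:
  I0: { [P → . ( F +], [P' → . P] }  — shift
  I1: { [D → . ( F], [D → . a a], [F → . ( P], [F → . D], [F → . F + )], [P → ( . F +] }  — shift
  I2: { [P' → P .] }  — accept
  I3: { [D → ( . F], [D → . ( F], [D → . a a], [F → ( . P], [F → . ( P], [F → . D], [F → . F + )], [P → . ( F +] }  — shift
  I4: { [F → D .] }  — reduce
  I5: { [F → F . + )], [P → ( F . +] }  — shift
  I6: { [D → a . a] }  — shift
  I7: { [D → a a .] }  — reduce
  I8: { [F → F + . )], [P → ( F + .] }  — shift, reduce
  I9: { [F → F + ) .] }  — reduce
  I10: { [D → ( . F], [D → . ( F], [D → . a a], [F → ( . P], [F → . ( P], [F → . D], [F → . F + )], [P → ( . F +], [P → . ( F +] }  — shift
  I11: { [D → ( F .], [F → F . + )] }  — shift, reduce
  I12: { [F → ( P .] }  — reduce
  I13: { [F → F + . )] }  — shift
  I14: { [D → ( F .], [F → F . + )], [P → ( F . +] }  — shift, reduce

Conflict in state I8:
  Shift-reduce conflict between [P → ( F + .] and [F → F + . )]
So the grammar is NOT LR(0).

Answer: No. Shift-reduce conflict between [P → ( F + .] and [F → F + . )]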